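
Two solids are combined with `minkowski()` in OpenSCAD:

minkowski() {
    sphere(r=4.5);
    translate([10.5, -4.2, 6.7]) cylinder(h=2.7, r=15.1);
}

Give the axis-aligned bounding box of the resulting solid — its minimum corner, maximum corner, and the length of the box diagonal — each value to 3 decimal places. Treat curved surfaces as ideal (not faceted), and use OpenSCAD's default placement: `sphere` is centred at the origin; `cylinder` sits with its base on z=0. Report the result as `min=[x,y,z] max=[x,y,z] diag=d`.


min=[-9.100,-23.800,2.200] max=[30.100,15.400,13.900] diag=56.658

A = translate([10.5, -4.2, 6.7]) cylinder(h=2.7, r=15.1) → bbox [-4.6,-19.3,6.7] .. [25.6,10.9,9.4]
B = sphere(r=4.5) → bbox [-4.5,-4.5,-4.5] .. [4.5,4.5,4.5]
lo = A.lo+B.lo = [-4.6-4.5, -19.3-4.5, 6.7-4.5] = [-9.100,-23.800,2.200]
hi = A.hi+B.hi = [25.6+4.5, 10.9+4.5, 9.4+4.5] = [30.100,15.400,13.900]
diag = √(39.2²+39.2²+11.7²) = √3210.17 = 56.658


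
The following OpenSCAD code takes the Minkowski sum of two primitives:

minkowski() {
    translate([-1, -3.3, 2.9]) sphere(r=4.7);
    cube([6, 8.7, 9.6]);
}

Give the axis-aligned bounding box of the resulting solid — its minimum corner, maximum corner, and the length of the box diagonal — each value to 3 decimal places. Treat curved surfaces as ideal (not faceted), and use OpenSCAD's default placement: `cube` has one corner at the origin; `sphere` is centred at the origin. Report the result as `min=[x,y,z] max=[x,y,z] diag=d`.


min=[-5.700,-8.000,-1.800] max=[9.700,10.100,17.200] diag=30.426

A = translate([-1, -3.3, 2.9]) sphere(r=4.7) → bbox [-5.7,-8,-1.8] .. [3.7,1.4,7.6]
B = cube([6, 8.7, 9.6]) → bbox [0,0,0] .. [6,8.7,9.6]
lo = A.lo+B.lo = [-5.7+0, -8+0, -1.8+0] = [-5.700,-8.000,-1.800]
hi = A.hi+B.hi = [3.7+6, 1.4+8.7, 7.6+9.6] = [9.700,10.100,17.200]
diag = √(15.4²+18.1²+19²) = √925.77 = 30.426


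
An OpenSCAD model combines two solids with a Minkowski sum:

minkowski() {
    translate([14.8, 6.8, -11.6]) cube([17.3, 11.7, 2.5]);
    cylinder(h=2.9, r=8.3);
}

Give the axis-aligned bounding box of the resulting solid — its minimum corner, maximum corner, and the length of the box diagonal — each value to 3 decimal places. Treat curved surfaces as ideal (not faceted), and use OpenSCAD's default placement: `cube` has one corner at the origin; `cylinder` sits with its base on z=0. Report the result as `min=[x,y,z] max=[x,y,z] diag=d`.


min=[6.500,-1.500,-11.600] max=[40.400,26.800,-6.200] diag=44.489

A = translate([14.8, 6.8, -11.6]) cube([17.3, 11.7, 2.5]) → bbox [14.8,6.8,-11.6] .. [32.1,18.5,-9.1]
B = cylinder(h=2.9, r=8.3) → bbox [-8.3,-8.3,0] .. [8.3,8.3,2.9]
lo = A.lo+B.lo = [14.8-8.3, 6.8-8.3, -11.6+0] = [6.500,-1.500,-11.600]
hi = A.hi+B.hi = [32.1+8.3, 18.5+8.3, -9.1+2.9] = [40.400,26.800,-6.200]
diag = √(33.9²+28.3²+5.4²) = √1979.26 = 44.489


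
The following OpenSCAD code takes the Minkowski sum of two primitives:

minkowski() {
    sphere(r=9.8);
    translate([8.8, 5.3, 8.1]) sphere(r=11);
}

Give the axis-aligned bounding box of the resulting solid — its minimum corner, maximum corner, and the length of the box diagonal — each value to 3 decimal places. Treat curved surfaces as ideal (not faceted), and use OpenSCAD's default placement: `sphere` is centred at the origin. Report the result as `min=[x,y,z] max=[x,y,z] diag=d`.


min=[-12.000,-15.500,-12.700] max=[29.600,26.100,28.900] diag=72.053

A = translate([8.8, 5.3, 8.1]) sphere(r=11) → bbox [-2.2,-5.7,-2.9] .. [19.8,16.3,19.1]
B = sphere(r=9.8) → bbox [-9.8,-9.8,-9.8] .. [9.8,9.8,9.8]
lo = A.lo+B.lo = [-2.2-9.8, -5.7-9.8, -2.9-9.8] = [-12.000,-15.500,-12.700]
hi = A.hi+B.hi = [19.8+9.8, 16.3+9.8, 19.1+9.8] = [29.600,26.100,28.900]
diag = √(41.6²+41.6²+41.6²) = √5191.68 = 72.053


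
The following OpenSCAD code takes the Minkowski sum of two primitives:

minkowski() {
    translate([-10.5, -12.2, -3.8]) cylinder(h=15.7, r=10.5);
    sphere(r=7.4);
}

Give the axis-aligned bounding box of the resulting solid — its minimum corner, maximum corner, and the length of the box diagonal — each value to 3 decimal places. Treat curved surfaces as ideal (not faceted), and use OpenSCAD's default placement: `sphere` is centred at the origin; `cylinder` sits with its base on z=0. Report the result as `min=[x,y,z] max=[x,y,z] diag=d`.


min=[-28.400,-30.100,-11.200] max=[7.400,5.700,19.300] diag=59.106

A = translate([-10.5, -12.2, -3.8]) cylinder(h=15.7, r=10.5) → bbox [-21,-22.7,-3.8] .. [0,-1.7,11.9]
B = sphere(r=7.4) → bbox [-7.4,-7.4,-7.4] .. [7.4,7.4,7.4]
lo = A.lo+B.lo = [-21-7.4, -22.7-7.4, -3.8-7.4] = [-28.400,-30.100,-11.200]
hi = A.hi+B.hi = [0+7.4, -1.7+7.4, 11.9+7.4] = [7.400,5.700,19.300]
diag = √(35.8²+35.8²+30.5²) = √3493.53 = 59.106


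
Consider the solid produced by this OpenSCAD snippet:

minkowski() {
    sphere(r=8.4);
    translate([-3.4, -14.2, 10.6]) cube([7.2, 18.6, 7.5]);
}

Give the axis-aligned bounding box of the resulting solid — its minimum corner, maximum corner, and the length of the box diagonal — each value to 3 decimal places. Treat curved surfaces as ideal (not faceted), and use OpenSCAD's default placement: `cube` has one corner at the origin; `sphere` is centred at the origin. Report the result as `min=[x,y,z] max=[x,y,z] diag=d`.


A = translate([-3.4, -14.2, 10.6]) cube([7.2, 18.6, 7.5]) → bbox [-3.4,-14.2,10.6] .. [3.8,4.4,18.1]
B = sphere(r=8.4) → bbox [-8.4,-8.4,-8.4] .. [8.4,8.4,8.4]
lo = A.lo+B.lo = [-3.4-8.4, -14.2-8.4, 10.6-8.4] = [-11.800,-22.600,2.200]
hi = A.hi+B.hi = [3.8+8.4, 4.4+8.4, 18.1+8.4] = [12.200,12.800,26.500]
diag = √(24²+35.4²+24.3²) = √2419.65 = 49.190

min=[-11.800,-22.600,2.200] max=[12.200,12.800,26.500] diag=49.190


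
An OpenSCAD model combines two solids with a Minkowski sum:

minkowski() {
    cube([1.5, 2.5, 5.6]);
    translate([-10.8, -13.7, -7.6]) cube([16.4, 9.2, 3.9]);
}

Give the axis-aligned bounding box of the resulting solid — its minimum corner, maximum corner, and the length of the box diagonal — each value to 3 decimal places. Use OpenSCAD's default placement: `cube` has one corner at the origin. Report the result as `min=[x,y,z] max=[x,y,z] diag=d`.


min=[-10.800,-13.700,-7.600] max=[7.100,-2.000,1.900] diag=23.400

A = translate([-10.8, -13.7, -7.6]) cube([16.4, 9.2, 3.9]) → bbox [-10.8,-13.7,-7.6] .. [5.6,-4.5,-3.7]
B = cube([1.5, 2.5, 5.6]) → bbox [0,0,0] .. [1.5,2.5,5.6]
lo = A.lo+B.lo = [-10.8+0, -13.7+0, -7.6+0] = [-10.800,-13.700,-7.600]
hi = A.hi+B.hi = [5.6+1.5, -4.5+2.5, -3.7+5.6] = [7.100,-2.000,1.900]
diag = √(17.9²+11.7²+9.5²) = √547.55 = 23.400


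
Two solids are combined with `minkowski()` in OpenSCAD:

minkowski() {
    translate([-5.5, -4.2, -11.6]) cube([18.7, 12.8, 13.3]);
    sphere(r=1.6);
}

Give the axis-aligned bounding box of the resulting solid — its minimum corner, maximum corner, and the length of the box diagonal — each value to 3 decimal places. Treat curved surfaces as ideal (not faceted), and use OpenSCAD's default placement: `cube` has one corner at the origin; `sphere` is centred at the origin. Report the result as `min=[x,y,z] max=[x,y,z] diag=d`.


A = translate([-5.5, -4.2, -11.6]) cube([18.7, 12.8, 13.3]) → bbox [-5.5,-4.2,-11.6] .. [13.2,8.6,1.7]
B = sphere(r=1.6) → bbox [-1.6,-1.6,-1.6] .. [1.6,1.6,1.6]
lo = A.lo+B.lo = [-5.5-1.6, -4.2-1.6, -11.6-1.6] = [-7.100,-5.800,-13.200]
hi = A.hi+B.hi = [13.2+1.6, 8.6+1.6, 1.7+1.6] = [14.800,10.200,3.300]
diag = √(21.9²+16²+16.5²) = √1007.86 = 31.747

min=[-7.100,-5.800,-13.200] max=[14.800,10.200,3.300] diag=31.747


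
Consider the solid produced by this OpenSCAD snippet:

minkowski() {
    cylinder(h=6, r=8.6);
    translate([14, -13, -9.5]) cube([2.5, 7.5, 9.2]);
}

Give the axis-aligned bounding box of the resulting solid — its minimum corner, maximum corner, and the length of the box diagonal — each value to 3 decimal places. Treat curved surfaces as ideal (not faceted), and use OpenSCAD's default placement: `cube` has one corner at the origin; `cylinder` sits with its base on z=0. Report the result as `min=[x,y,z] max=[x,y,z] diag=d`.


min=[5.400,-21.600,-9.500] max=[25.100,3.100,5.700] diag=35.060

A = translate([14, -13, -9.5]) cube([2.5, 7.5, 9.2]) → bbox [14,-13,-9.5] .. [16.5,-5.5,-0.3]
B = cylinder(h=6, r=8.6) → bbox [-8.6,-8.6,0] .. [8.6,8.6,6]
lo = A.lo+B.lo = [14-8.6, -13-8.6, -9.5+0] = [5.400,-21.600,-9.500]
hi = A.hi+B.hi = [16.5+8.6, -5.5+8.6, -0.3+6] = [25.100,3.100,5.700]
diag = √(19.7²+24.7²+15.2²) = √1229.22 = 35.060


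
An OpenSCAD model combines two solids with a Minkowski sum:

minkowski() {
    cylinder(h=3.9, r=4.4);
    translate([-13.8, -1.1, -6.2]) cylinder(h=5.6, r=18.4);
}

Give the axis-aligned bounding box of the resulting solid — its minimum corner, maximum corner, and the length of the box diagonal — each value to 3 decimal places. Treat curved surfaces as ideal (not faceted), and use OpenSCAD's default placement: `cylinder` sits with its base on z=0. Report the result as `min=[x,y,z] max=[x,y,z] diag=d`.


min=[-36.600,-23.900,-6.200] max=[9.000,21.700,3.300] diag=65.184

A = translate([-13.8, -1.1, -6.2]) cylinder(h=5.6, r=18.4) → bbox [-32.2,-19.5,-6.2] .. [4.6,17.3,-0.6]
B = cylinder(h=3.9, r=4.4) → bbox [-4.4,-4.4,0] .. [4.4,4.4,3.9]
lo = A.lo+B.lo = [-32.2-4.4, -19.5-4.4, -6.2+0] = [-36.600,-23.900,-6.200]
hi = A.hi+B.hi = [4.6+4.4, 17.3+4.4, -0.6+3.9] = [9.000,21.700,3.300]
diag = √(45.6²+45.6²+9.5²) = √4248.97 = 65.184


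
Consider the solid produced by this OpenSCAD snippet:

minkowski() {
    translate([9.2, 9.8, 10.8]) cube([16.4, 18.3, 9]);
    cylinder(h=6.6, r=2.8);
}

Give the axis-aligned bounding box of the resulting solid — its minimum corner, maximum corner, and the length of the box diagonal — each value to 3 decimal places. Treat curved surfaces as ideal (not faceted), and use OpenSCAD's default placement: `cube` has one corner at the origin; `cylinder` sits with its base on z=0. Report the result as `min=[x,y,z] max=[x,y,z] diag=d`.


min=[6.400,7.000,10.800] max=[28.400,30.900,26.400] diag=36.036

A = translate([9.2, 9.8, 10.8]) cube([16.4, 18.3, 9]) → bbox [9.2,9.8,10.8] .. [25.6,28.1,19.8]
B = cylinder(h=6.6, r=2.8) → bbox [-2.8,-2.8,0] .. [2.8,2.8,6.6]
lo = A.lo+B.lo = [9.2-2.8, 9.8-2.8, 10.8+0] = [6.400,7.000,10.800]
hi = A.hi+B.hi = [25.6+2.8, 28.1+2.8, 19.8+6.6] = [28.400,30.900,26.400]
diag = √(22²+23.9²+15.6²) = √1298.57 = 36.036


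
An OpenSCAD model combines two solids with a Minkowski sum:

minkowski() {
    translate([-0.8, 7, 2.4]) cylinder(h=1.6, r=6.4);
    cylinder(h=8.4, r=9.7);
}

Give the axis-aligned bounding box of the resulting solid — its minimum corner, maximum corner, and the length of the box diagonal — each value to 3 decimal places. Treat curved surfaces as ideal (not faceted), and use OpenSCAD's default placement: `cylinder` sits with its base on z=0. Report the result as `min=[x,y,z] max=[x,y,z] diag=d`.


A = translate([-0.8, 7, 2.4]) cylinder(h=1.6, r=6.4) → bbox [-7.2,0.6,2.4] .. [5.6,13.4,4]
B = cylinder(h=8.4, r=9.7) → bbox [-9.7,-9.7,0] .. [9.7,9.7,8.4]
lo = A.lo+B.lo = [-7.2-9.7, 0.6-9.7, 2.4+0] = [-16.900,-9.100,2.400]
hi = A.hi+B.hi = [5.6+9.7, 13.4+9.7, 4+8.4] = [15.300,23.100,12.400]
diag = √(32.2²+32.2²+10²) = √2173.68 = 46.623

min=[-16.900,-9.100,2.400] max=[15.300,23.100,12.400] diag=46.623


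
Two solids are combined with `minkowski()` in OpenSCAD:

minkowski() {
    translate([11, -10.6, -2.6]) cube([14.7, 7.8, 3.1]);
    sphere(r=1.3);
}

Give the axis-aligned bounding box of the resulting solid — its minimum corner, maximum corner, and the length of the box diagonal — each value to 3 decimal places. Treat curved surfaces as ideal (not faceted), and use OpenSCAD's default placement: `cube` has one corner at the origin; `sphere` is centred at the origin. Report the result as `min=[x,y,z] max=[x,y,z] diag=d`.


A = translate([11, -10.6, -2.6]) cube([14.7, 7.8, 3.1]) → bbox [11,-10.6,-2.6] .. [25.7,-2.8,0.5]
B = sphere(r=1.3) → bbox [-1.3,-1.3,-1.3] .. [1.3,1.3,1.3]
lo = A.lo+B.lo = [11-1.3, -10.6-1.3, -2.6-1.3] = [9.700,-11.900,-3.900]
hi = A.hi+B.hi = [25.7+1.3, -2.8+1.3, 0.5+1.3] = [27.000,-1.500,1.800]
diag = √(17.3²+10.4²+5.7²) = √439.94 = 20.975

min=[9.700,-11.900,-3.900] max=[27.000,-1.500,1.800] diag=20.975


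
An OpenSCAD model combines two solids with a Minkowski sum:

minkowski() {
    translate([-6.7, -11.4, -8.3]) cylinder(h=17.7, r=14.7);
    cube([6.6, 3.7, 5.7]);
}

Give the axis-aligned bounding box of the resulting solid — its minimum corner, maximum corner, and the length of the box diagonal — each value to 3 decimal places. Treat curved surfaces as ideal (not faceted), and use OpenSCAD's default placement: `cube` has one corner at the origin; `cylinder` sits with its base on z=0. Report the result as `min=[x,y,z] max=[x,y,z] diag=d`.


A = translate([-6.7, -11.4, -8.3]) cylinder(h=17.7, r=14.7) → bbox [-21.4,-26.1,-8.3] .. [8,3.3,9.4]
B = cube([6.6, 3.7, 5.7]) → bbox [0,0,0] .. [6.6,3.7,5.7]
lo = A.lo+B.lo = [-21.4+0, -26.1+0, -8.3+0] = [-21.400,-26.100,-8.300]
hi = A.hi+B.hi = [8+6.6, 3.3+3.7, 9.4+5.7] = [14.600,7.000,15.100]
diag = √(36²+33.1²+23.4²) = √2939.17 = 54.214

min=[-21.400,-26.100,-8.300] max=[14.600,7.000,15.100] diag=54.214


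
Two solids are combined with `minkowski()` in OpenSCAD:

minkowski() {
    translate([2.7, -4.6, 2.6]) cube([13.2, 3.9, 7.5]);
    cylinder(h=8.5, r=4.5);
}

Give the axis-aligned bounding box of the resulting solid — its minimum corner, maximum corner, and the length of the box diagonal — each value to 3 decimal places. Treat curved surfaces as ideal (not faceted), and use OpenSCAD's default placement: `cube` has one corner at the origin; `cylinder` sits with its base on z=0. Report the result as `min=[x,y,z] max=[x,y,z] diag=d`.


min=[-1.800,-9.100,2.600] max=[20.400,3.800,18.600] diag=30.253

A = translate([2.7, -4.6, 2.6]) cube([13.2, 3.9, 7.5]) → bbox [2.7,-4.6,2.6] .. [15.9,-0.7,10.1]
B = cylinder(h=8.5, r=4.5) → bbox [-4.5,-4.5,0] .. [4.5,4.5,8.5]
lo = A.lo+B.lo = [2.7-4.5, -4.6-4.5, 2.6+0] = [-1.800,-9.100,2.600]
hi = A.hi+B.hi = [15.9+4.5, -0.7+4.5, 10.1+8.5] = [20.400,3.800,18.600]
diag = √(22.2²+12.9²+16²) = √915.25 = 30.253


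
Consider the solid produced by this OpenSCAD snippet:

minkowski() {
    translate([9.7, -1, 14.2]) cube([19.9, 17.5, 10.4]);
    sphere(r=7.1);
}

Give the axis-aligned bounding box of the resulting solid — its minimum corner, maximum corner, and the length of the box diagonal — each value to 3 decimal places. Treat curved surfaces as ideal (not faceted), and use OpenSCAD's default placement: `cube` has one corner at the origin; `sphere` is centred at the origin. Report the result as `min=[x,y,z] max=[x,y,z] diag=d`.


min=[2.600,-8.100,7.100] max=[36.700,23.600,31.700] diag=52.658

A = translate([9.7, -1, 14.2]) cube([19.9, 17.5, 10.4]) → bbox [9.7,-1,14.2] .. [29.6,16.5,24.6]
B = sphere(r=7.1) → bbox [-7.1,-7.1,-7.1] .. [7.1,7.1,7.1]
lo = A.lo+B.lo = [9.7-7.1, -1-7.1, 14.2-7.1] = [2.600,-8.100,7.100]
hi = A.hi+B.hi = [29.6+7.1, 16.5+7.1, 24.6+7.1] = [36.700,23.600,31.700]
diag = √(34.1²+31.7²+24.6²) = √2772.86 = 52.658


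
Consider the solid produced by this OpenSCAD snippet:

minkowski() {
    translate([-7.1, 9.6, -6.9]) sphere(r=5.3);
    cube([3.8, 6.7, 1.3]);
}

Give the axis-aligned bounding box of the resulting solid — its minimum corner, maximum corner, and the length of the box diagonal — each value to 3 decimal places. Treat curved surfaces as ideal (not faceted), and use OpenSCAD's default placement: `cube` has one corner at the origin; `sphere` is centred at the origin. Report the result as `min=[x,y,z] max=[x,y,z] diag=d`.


A = translate([-7.1, 9.6, -6.9]) sphere(r=5.3) → bbox [-12.4,4.3,-12.2] .. [-1.8,14.9,-1.6]
B = cube([3.8, 6.7, 1.3]) → bbox [0,0,0] .. [3.8,6.7,1.3]
lo = A.lo+B.lo = [-12.4+0, 4.3+0, -12.2+0] = [-12.400,4.300,-12.200]
hi = A.hi+B.hi = [-1.8+3.8, 14.9+6.7, -1.6+1.3] = [2.000,21.600,-0.300]
diag = √(14.4²+17.3²+11.9²) = √648.26 = 25.461

min=[-12.400,4.300,-12.200] max=[2.000,21.600,-0.300] diag=25.461


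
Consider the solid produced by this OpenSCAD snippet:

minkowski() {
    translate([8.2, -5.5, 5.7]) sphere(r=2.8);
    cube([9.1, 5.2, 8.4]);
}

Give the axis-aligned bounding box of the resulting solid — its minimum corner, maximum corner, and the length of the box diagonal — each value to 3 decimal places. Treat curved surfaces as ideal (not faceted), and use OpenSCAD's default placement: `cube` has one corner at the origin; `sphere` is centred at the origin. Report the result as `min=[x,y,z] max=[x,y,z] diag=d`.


A = translate([8.2, -5.5, 5.7]) sphere(r=2.8) → bbox [5.4,-8.3,2.9] .. [11,-2.7,8.5]
B = cube([9.1, 5.2, 8.4]) → bbox [0,0,0] .. [9.1,5.2,8.4]
lo = A.lo+B.lo = [5.4+0, -8.3+0, 2.9+0] = [5.400,-8.300,2.900]
hi = A.hi+B.hi = [11+9.1, -2.7+5.2, 8.5+8.4] = [20.100,2.500,16.900]
diag = √(14.7²+10.8²+14²) = √528.73 = 22.994

min=[5.400,-8.300,2.900] max=[20.100,2.500,16.900] diag=22.994


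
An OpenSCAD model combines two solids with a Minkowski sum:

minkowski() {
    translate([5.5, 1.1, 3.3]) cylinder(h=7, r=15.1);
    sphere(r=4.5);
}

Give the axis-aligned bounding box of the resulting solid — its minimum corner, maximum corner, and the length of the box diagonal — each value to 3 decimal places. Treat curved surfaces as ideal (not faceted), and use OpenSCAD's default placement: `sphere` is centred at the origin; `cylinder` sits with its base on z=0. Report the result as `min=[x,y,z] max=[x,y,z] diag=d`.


min=[-14.100,-18.500,-1.200] max=[25.100,20.700,14.800] diag=57.700

A = translate([5.5, 1.1, 3.3]) cylinder(h=7, r=15.1) → bbox [-9.6,-14,3.3] .. [20.6,16.2,10.3]
B = sphere(r=4.5) → bbox [-4.5,-4.5,-4.5] .. [4.5,4.5,4.5]
lo = A.lo+B.lo = [-9.6-4.5, -14-4.5, 3.3-4.5] = [-14.100,-18.500,-1.200]
hi = A.hi+B.hi = [20.6+4.5, 16.2+4.5, 10.3+4.5] = [25.100,20.700,14.800]
diag = √(39.2²+39.2²+16²) = √3329.28 = 57.700


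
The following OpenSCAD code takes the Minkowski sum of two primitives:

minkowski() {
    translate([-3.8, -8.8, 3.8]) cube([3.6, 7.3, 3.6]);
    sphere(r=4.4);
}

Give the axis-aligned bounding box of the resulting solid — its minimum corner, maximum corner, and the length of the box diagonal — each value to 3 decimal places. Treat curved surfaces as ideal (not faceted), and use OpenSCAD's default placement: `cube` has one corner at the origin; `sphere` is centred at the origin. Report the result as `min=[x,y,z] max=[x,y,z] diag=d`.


min=[-8.200,-13.200,-0.600] max=[4.200,2.900,11.800] diag=23.806

A = translate([-3.8, -8.8, 3.8]) cube([3.6, 7.3, 3.6]) → bbox [-3.8,-8.8,3.8] .. [-0.2,-1.5,7.4]
B = sphere(r=4.4) → bbox [-4.4,-4.4,-4.4] .. [4.4,4.4,4.4]
lo = A.lo+B.lo = [-3.8-4.4, -8.8-4.4, 3.8-4.4] = [-8.200,-13.200,-0.600]
hi = A.hi+B.hi = [-0.2+4.4, -1.5+4.4, 7.4+4.4] = [4.200,2.900,11.800]
diag = √(12.4²+16.1²+12.4²) = √566.73 = 23.806


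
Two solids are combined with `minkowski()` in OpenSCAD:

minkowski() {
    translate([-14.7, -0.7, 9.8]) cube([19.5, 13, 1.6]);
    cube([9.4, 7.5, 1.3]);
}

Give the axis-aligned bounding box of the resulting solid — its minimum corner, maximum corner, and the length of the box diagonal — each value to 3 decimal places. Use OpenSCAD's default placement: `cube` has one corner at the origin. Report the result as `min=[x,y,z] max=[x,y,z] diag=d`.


A = translate([-14.7, -0.7, 9.8]) cube([19.5, 13, 1.6]) → bbox [-14.7,-0.7,9.8] .. [4.8,12.3,11.4]
B = cube([9.4, 7.5, 1.3]) → bbox [0,0,0] .. [9.4,7.5,1.3]
lo = A.lo+B.lo = [-14.7+0, -0.7+0, 9.8+0] = [-14.700,-0.700,9.800]
hi = A.hi+B.hi = [4.8+9.4, 12.3+7.5, 11.4+1.3] = [14.200,19.800,12.700]
diag = √(28.9²+20.5²+2.9²) = √1263.87 = 35.551

min=[-14.700,-0.700,9.800] max=[14.200,19.800,12.700] diag=35.551


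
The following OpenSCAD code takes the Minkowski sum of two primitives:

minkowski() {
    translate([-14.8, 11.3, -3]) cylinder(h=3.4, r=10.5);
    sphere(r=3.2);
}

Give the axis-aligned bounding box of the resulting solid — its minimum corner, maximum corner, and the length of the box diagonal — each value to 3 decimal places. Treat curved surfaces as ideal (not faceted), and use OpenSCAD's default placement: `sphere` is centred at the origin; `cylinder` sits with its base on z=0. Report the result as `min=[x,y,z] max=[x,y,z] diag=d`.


min=[-28.500,-2.400,-6.200] max=[-1.100,25.000,3.600] diag=39.969

A = translate([-14.8, 11.3, -3]) cylinder(h=3.4, r=10.5) → bbox [-25.3,0.8,-3] .. [-4.3,21.8,0.4]
B = sphere(r=3.2) → bbox [-3.2,-3.2,-3.2] .. [3.2,3.2,3.2]
lo = A.lo+B.lo = [-25.3-3.2, 0.8-3.2, -3-3.2] = [-28.500,-2.400,-6.200]
hi = A.hi+B.hi = [-4.3+3.2, 21.8+3.2, 0.4+3.2] = [-1.100,25.000,3.600]
diag = √(27.4²+27.4²+9.8²) = √1597.56 = 39.969


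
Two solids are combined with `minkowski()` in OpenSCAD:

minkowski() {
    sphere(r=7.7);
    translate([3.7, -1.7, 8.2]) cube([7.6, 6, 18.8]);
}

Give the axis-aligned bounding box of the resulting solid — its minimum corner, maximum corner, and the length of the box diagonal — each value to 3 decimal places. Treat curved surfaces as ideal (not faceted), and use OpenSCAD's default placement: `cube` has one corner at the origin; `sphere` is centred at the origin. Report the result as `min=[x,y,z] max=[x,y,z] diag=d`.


min=[-4.000,-9.400,0.500] max=[19.000,12.000,34.700] diag=46.439

A = translate([3.7, -1.7, 8.2]) cube([7.6, 6, 18.8]) → bbox [3.7,-1.7,8.2] .. [11.3,4.3,27]
B = sphere(r=7.7) → bbox [-7.7,-7.7,-7.7] .. [7.7,7.7,7.7]
lo = A.lo+B.lo = [3.7-7.7, -1.7-7.7, 8.2-7.7] = [-4.000,-9.400,0.500]
hi = A.hi+B.hi = [11.3+7.7, 4.3+7.7, 27+7.7] = [19.000,12.000,34.700]
diag = √(23²+21.4²+34.2²) = √2156.6 = 46.439


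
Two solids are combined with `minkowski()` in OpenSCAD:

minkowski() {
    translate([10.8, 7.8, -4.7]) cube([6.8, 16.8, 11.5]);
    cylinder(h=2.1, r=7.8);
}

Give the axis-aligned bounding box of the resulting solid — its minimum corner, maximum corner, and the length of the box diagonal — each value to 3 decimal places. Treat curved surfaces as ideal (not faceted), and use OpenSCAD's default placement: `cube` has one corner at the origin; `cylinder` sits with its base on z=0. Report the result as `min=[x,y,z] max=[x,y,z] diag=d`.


min=[3.000,0.000,-4.700] max=[25.400,32.400,8.900] diag=41.671

A = translate([10.8, 7.8, -4.7]) cube([6.8, 16.8, 11.5]) → bbox [10.8,7.8,-4.7] .. [17.6,24.6,6.8]
B = cylinder(h=2.1, r=7.8) → bbox [-7.8,-7.8,0] .. [7.8,7.8,2.1]
lo = A.lo+B.lo = [10.8-7.8, 7.8-7.8, -4.7+0] = [3.000,0.000,-4.700]
hi = A.hi+B.hi = [17.6+7.8, 24.6+7.8, 6.8+2.1] = [25.400,32.400,8.900]
diag = √(22.4²+32.4²+13.6²) = √1736.48 = 41.671


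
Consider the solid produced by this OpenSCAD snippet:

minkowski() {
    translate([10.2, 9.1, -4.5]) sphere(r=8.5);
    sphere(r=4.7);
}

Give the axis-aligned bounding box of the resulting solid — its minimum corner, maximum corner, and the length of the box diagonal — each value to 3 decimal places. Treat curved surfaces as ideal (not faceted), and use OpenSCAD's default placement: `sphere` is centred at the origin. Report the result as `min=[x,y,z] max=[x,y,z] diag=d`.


A = translate([10.2, 9.1, -4.5]) sphere(r=8.5) → bbox [1.7,0.6,-13] .. [18.7,17.6,4]
B = sphere(r=4.7) → bbox [-4.7,-4.7,-4.7] .. [4.7,4.7,4.7]
lo = A.lo+B.lo = [1.7-4.7, 0.6-4.7, -13-4.7] = [-3.000,-4.100,-17.700]
hi = A.hi+B.hi = [18.7+4.7, 17.6+4.7, 4+4.7] = [23.400,22.300,8.700]
diag = √(26.4²+26.4²+26.4²) = √2090.88 = 45.726

min=[-3.000,-4.100,-17.700] max=[23.400,22.300,8.700] diag=45.726


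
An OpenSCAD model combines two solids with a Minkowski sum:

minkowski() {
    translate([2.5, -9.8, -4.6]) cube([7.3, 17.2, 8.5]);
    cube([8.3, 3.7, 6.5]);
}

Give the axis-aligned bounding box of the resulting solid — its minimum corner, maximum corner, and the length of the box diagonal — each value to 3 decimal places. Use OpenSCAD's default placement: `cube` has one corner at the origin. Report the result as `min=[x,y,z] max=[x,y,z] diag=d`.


A = translate([2.5, -9.8, -4.6]) cube([7.3, 17.2, 8.5]) → bbox [2.5,-9.8,-4.6] .. [9.8,7.4,3.9]
B = cube([8.3, 3.7, 6.5]) → bbox [0,0,0] .. [8.3,3.7,6.5]
lo = A.lo+B.lo = [2.5+0, -9.8+0, -4.6+0] = [2.500,-9.800,-4.600]
hi = A.hi+B.hi = [9.8+8.3, 7.4+3.7, 3.9+6.5] = [18.100,11.100,10.400]
diag = √(15.6²+20.9²+15²) = √905.17 = 30.086

min=[2.500,-9.800,-4.600] max=[18.100,11.100,10.400] diag=30.086


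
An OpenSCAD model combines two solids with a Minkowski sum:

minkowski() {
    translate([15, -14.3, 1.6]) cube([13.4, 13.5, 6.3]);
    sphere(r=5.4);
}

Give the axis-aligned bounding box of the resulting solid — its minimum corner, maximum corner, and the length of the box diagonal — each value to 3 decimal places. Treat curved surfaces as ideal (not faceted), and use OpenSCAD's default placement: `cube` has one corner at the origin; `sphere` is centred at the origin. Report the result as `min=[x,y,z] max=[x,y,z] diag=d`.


A = translate([15, -14.3, 1.6]) cube([13.4, 13.5, 6.3]) → bbox [15,-14.3,1.6] .. [28.4,-0.8,7.9]
B = sphere(r=5.4) → bbox [-5.4,-5.4,-5.4] .. [5.4,5.4,5.4]
lo = A.lo+B.lo = [15-5.4, -14.3-5.4, 1.6-5.4] = [9.600,-19.700,-3.800]
hi = A.hi+B.hi = [28.4+5.4, -0.8+5.4, 7.9+5.4] = [33.800,4.600,13.300]
diag = √(24.2²+24.3²+17.1²) = √1468.54 = 38.322

min=[9.600,-19.700,-3.800] max=[33.800,4.600,13.300] diag=38.322


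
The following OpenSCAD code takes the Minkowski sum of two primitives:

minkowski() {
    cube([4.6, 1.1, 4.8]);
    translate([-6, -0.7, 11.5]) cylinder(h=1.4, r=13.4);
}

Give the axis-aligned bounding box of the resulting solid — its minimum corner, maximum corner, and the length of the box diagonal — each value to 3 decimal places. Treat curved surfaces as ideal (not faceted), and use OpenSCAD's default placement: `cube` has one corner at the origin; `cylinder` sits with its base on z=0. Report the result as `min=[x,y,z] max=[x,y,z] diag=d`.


min=[-19.400,-14.100,11.500] max=[12.000,13.800,17.700] diag=42.460

A = translate([-6, -0.7, 11.5]) cylinder(h=1.4, r=13.4) → bbox [-19.4,-14.1,11.5] .. [7.4,12.7,12.9]
B = cube([4.6, 1.1, 4.8]) → bbox [0,0,0] .. [4.6,1.1,4.8]
lo = A.lo+B.lo = [-19.4+0, -14.1+0, 11.5+0] = [-19.400,-14.100,11.500]
hi = A.hi+B.hi = [7.4+4.6, 12.7+1.1, 12.9+4.8] = [12.000,13.800,17.700]
diag = √(31.4²+27.9²+6.2²) = √1802.81 = 42.460


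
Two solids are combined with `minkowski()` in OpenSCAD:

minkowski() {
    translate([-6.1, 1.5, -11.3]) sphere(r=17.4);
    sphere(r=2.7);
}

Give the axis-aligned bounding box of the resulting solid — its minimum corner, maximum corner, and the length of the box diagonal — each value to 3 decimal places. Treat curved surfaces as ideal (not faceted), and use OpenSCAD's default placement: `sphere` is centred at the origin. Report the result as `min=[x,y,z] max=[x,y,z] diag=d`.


A = translate([-6.1, 1.5, -11.3]) sphere(r=17.4) → bbox [-23.5,-15.9,-28.7] .. [11.3,18.9,6.1]
B = sphere(r=2.7) → bbox [-2.7,-2.7,-2.7] .. [2.7,2.7,2.7]
lo = A.lo+B.lo = [-23.5-2.7, -15.9-2.7, -28.7-2.7] = [-26.200,-18.600,-31.400]
hi = A.hi+B.hi = [11.3+2.7, 18.9+2.7, 6.1+2.7] = [14.000,21.600,8.800]
diag = √(40.2²+40.2²+40.2²) = √4848.12 = 69.628

min=[-26.200,-18.600,-31.400] max=[14.000,21.600,8.800] diag=69.628


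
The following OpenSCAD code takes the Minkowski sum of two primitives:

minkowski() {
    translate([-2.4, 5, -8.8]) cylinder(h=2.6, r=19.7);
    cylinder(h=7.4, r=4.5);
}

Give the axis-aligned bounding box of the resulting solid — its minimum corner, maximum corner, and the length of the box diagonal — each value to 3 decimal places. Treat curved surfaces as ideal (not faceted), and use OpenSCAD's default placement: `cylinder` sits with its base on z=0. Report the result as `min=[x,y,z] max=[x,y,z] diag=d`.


min=[-26.600,-19.200,-8.800] max=[21.800,29.200,1.200] diag=69.175

A = translate([-2.4, 5, -8.8]) cylinder(h=2.6, r=19.7) → bbox [-22.1,-14.7,-8.8] .. [17.3,24.7,-6.2]
B = cylinder(h=7.4, r=4.5) → bbox [-4.5,-4.5,0] .. [4.5,4.5,7.4]
lo = A.lo+B.lo = [-22.1-4.5, -14.7-4.5, -8.8+0] = [-26.600,-19.200,-8.800]
hi = A.hi+B.hi = [17.3+4.5, 24.7+4.5, -6.2+7.4] = [21.800,29.200,1.200]
diag = √(48.4²+48.4²+10²) = √4785.12 = 69.175


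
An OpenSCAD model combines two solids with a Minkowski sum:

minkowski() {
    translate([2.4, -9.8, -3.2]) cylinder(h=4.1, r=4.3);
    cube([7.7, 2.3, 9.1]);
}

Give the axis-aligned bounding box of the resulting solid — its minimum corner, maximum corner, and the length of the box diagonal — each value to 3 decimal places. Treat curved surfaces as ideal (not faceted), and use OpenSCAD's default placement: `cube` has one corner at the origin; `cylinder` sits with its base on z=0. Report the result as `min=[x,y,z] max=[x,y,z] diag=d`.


min=[-1.900,-14.100,-3.200] max=[14.400,-3.200,10.000] diag=23.638

A = translate([2.4, -9.8, -3.2]) cylinder(h=4.1, r=4.3) → bbox [-1.9,-14.1,-3.2] .. [6.7,-5.5,0.9]
B = cube([7.7, 2.3, 9.1]) → bbox [0,0,0] .. [7.7,2.3,9.1]
lo = A.lo+B.lo = [-1.9+0, -14.1+0, -3.2+0] = [-1.900,-14.100,-3.200]
hi = A.hi+B.hi = [6.7+7.7, -5.5+2.3, 0.9+9.1] = [14.400,-3.200,10.000]
diag = √(16.3²+10.9²+13.2²) = √558.74 = 23.638


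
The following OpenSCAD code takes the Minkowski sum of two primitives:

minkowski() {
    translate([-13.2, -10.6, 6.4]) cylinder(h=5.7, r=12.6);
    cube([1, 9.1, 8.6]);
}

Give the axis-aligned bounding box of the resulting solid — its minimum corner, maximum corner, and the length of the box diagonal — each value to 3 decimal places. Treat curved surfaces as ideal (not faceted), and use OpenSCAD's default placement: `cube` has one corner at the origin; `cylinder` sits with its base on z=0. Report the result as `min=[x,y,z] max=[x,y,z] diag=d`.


min=[-25.800,-23.200,6.400] max=[0.400,11.100,20.700] diag=45.469

A = translate([-13.2, -10.6, 6.4]) cylinder(h=5.7, r=12.6) → bbox [-25.8,-23.2,6.4] .. [-0.6,2,12.1]
B = cube([1, 9.1, 8.6]) → bbox [0,0,0] .. [1,9.1,8.6]
lo = A.lo+B.lo = [-25.8+0, -23.2+0, 6.4+0] = [-25.800,-23.200,6.400]
hi = A.hi+B.hi = [-0.6+1, 2+9.1, 12.1+8.6] = [0.400,11.100,20.700]
diag = √(26.2²+34.3²+14.3²) = √2067.42 = 45.469


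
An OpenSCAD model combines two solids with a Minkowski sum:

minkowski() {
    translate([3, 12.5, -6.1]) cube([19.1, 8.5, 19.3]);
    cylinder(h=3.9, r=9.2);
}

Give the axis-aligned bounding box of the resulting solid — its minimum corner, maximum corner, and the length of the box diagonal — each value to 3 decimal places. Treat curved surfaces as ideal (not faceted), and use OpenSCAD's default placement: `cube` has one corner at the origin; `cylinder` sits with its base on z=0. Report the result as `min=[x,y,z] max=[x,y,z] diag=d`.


min=[-6.200,3.300,-6.100] max=[31.300,30.200,17.100] diag=51.654

A = translate([3, 12.5, -6.1]) cube([19.1, 8.5, 19.3]) → bbox [3,12.5,-6.1] .. [22.1,21,13.2]
B = cylinder(h=3.9, r=9.2) → bbox [-9.2,-9.2,0] .. [9.2,9.2,3.9]
lo = A.lo+B.lo = [3-9.2, 12.5-9.2, -6.1+0] = [-6.200,3.300,-6.100]
hi = A.hi+B.hi = [22.1+9.2, 21+9.2, 13.2+3.9] = [31.300,30.200,17.100]
diag = √(37.5²+26.9²+23.2²) = √2668.1 = 51.654


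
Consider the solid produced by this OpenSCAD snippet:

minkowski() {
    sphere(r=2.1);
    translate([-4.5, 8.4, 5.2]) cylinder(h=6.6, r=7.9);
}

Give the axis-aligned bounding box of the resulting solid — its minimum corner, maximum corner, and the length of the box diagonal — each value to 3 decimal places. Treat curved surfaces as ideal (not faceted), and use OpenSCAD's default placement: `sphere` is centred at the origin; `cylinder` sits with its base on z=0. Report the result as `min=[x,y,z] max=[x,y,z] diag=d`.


A = translate([-4.5, 8.4, 5.2]) cylinder(h=6.6, r=7.9) → bbox [-12.4,0.5,5.2] .. [3.4,16.3,11.8]
B = sphere(r=2.1) → bbox [-2.1,-2.1,-2.1] .. [2.1,2.1,2.1]
lo = A.lo+B.lo = [-12.4-2.1, 0.5-2.1, 5.2-2.1] = [-14.500,-1.600,3.100]
hi = A.hi+B.hi = [3.4+2.1, 16.3+2.1, 11.8+2.1] = [5.500,18.400,13.900]
diag = √(20²+20²+10.8²) = √916.64 = 30.276

min=[-14.500,-1.600,3.100] max=[5.500,18.400,13.900] diag=30.276


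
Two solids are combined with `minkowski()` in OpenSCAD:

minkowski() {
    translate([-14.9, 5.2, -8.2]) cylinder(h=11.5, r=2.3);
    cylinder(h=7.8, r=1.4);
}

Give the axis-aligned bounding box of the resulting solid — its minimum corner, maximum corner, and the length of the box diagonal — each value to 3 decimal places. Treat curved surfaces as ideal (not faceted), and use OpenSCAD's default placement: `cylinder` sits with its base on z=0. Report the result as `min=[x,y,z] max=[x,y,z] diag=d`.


min=[-18.600,1.500,-8.200] max=[-11.200,8.900,11.100] diag=21.955

A = translate([-14.9, 5.2, -8.2]) cylinder(h=11.5, r=2.3) → bbox [-17.2,2.9,-8.2] .. [-12.6,7.5,3.3]
B = cylinder(h=7.8, r=1.4) → bbox [-1.4,-1.4,0] .. [1.4,1.4,7.8]
lo = A.lo+B.lo = [-17.2-1.4, 2.9-1.4, -8.2+0] = [-18.600,1.500,-8.200]
hi = A.hi+B.hi = [-12.6+1.4, 7.5+1.4, 3.3+7.8] = [-11.200,8.900,11.100]
diag = √(7.4²+7.4²+19.3²) = √482.01 = 21.955


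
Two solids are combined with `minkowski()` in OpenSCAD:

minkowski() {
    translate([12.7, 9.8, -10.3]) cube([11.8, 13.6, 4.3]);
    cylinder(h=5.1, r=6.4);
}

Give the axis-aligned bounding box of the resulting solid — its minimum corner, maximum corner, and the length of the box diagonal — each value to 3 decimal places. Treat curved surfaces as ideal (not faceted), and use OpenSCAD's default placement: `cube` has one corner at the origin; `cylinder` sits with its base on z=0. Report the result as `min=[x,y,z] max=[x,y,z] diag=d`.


min=[6.300,3.400,-10.300] max=[30.900,29.800,-0.900] diag=37.289

A = translate([12.7, 9.8, -10.3]) cube([11.8, 13.6, 4.3]) → bbox [12.7,9.8,-10.3] .. [24.5,23.4,-6]
B = cylinder(h=5.1, r=6.4) → bbox [-6.4,-6.4,0] .. [6.4,6.4,5.1]
lo = A.lo+B.lo = [12.7-6.4, 9.8-6.4, -10.3+0] = [6.300,3.400,-10.300]
hi = A.hi+B.hi = [24.5+6.4, 23.4+6.4, -6+5.1] = [30.900,29.800,-0.900]
diag = √(24.6²+26.4²+9.4²) = √1390.48 = 37.289


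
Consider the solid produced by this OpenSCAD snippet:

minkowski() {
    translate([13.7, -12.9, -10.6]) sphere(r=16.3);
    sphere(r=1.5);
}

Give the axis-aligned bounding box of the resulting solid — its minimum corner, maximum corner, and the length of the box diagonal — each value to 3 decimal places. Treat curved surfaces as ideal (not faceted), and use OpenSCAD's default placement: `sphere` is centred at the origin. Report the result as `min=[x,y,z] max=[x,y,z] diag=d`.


A = translate([13.7, -12.9, -10.6]) sphere(r=16.3) → bbox [-2.6,-29.2,-26.9] .. [30,3.4,5.7]
B = sphere(r=1.5) → bbox [-1.5,-1.5,-1.5] .. [1.5,1.5,1.5]
lo = A.lo+B.lo = [-2.6-1.5, -29.2-1.5, -26.9-1.5] = [-4.100,-30.700,-28.400]
hi = A.hi+B.hi = [30+1.5, 3.4+1.5, 5.7+1.5] = [31.500,4.900,7.200]
diag = √(35.6²+35.6²+35.6²) = √3802.08 = 61.661

min=[-4.100,-30.700,-28.400] max=[31.500,4.900,7.200] diag=61.661


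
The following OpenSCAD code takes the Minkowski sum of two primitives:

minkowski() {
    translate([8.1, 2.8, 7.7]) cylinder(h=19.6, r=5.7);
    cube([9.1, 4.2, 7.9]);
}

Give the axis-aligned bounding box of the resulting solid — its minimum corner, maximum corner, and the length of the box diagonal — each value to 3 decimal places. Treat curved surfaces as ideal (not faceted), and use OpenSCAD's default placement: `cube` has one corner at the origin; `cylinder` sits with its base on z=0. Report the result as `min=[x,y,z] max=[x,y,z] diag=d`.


min=[2.400,-2.900,7.700] max=[22.900,12.700,35.200] diag=37.681

A = translate([8.1, 2.8, 7.7]) cylinder(h=19.6, r=5.7) → bbox [2.4,-2.9,7.7] .. [13.8,8.5,27.3]
B = cube([9.1, 4.2, 7.9]) → bbox [0,0,0] .. [9.1,4.2,7.9]
lo = A.lo+B.lo = [2.4+0, -2.9+0, 7.7+0] = [2.400,-2.900,7.700]
hi = A.hi+B.hi = [13.8+9.1, 8.5+4.2, 27.3+7.9] = [22.900,12.700,35.200]
diag = √(20.5²+15.6²+27.5²) = √1419.86 = 37.681


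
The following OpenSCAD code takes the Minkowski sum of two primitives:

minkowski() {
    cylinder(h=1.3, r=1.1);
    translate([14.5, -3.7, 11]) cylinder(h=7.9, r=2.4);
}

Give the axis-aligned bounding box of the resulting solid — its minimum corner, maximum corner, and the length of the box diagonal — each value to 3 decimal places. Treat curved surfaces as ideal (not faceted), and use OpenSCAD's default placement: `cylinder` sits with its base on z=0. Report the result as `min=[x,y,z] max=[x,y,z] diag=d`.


min=[11.000,-7.200,11.000] max=[18.000,-0.200,20.200] diag=13.514

A = translate([14.5, -3.7, 11]) cylinder(h=7.9, r=2.4) → bbox [12.1,-6.1,11] .. [16.9,-1.3,18.9]
B = cylinder(h=1.3, r=1.1) → bbox [-1.1,-1.1,0] .. [1.1,1.1,1.3]
lo = A.lo+B.lo = [12.1-1.1, -6.1-1.1, 11+0] = [11.000,-7.200,11.000]
hi = A.hi+B.hi = [16.9+1.1, -1.3+1.1, 18.9+1.3] = [18.000,-0.200,20.200]
diag = √(7²+7²+9.2²) = √182.64 = 13.514


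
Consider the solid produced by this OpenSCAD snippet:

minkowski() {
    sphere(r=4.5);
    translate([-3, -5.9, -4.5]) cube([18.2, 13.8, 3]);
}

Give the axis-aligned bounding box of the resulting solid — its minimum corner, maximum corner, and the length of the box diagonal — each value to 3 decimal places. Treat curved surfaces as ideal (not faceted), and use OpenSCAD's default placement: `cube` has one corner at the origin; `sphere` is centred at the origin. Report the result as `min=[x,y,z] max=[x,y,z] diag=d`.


min=[-7.500,-10.400,-9.000] max=[19.700,12.400,3.000] diag=37.466

A = translate([-3, -5.9, -4.5]) cube([18.2, 13.8, 3]) → bbox [-3,-5.9,-4.5] .. [15.2,7.9,-1.5]
B = sphere(r=4.5) → bbox [-4.5,-4.5,-4.5] .. [4.5,4.5,4.5]
lo = A.lo+B.lo = [-3-4.5, -5.9-4.5, -4.5-4.5] = [-7.500,-10.400,-9.000]
hi = A.hi+B.hi = [15.2+4.5, 7.9+4.5, -1.5+4.5] = [19.700,12.400,3.000]
diag = √(27.2²+22.8²+12²) = √1403.68 = 37.466


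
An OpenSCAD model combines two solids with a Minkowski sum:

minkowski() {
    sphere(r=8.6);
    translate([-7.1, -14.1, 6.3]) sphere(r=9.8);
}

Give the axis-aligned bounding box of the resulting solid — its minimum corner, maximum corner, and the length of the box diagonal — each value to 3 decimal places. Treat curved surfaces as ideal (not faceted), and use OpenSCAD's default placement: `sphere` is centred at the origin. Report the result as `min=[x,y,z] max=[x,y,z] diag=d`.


A = translate([-7.1, -14.1, 6.3]) sphere(r=9.8) → bbox [-16.9,-23.9,-3.5] .. [2.7,-4.3,16.1]
B = sphere(r=8.6) → bbox [-8.6,-8.6,-8.6] .. [8.6,8.6,8.6]
lo = A.lo+B.lo = [-16.9-8.6, -23.9-8.6, -3.5-8.6] = [-25.500,-32.500,-12.100]
hi = A.hi+B.hi = [2.7+8.6, -4.3+8.6, 16.1+8.6] = [11.300,4.300,24.700]
diag = √(36.8²+36.8²+36.8²) = √4062.72 = 63.739

min=[-25.500,-32.500,-12.100] max=[11.300,4.300,24.700] diag=63.739


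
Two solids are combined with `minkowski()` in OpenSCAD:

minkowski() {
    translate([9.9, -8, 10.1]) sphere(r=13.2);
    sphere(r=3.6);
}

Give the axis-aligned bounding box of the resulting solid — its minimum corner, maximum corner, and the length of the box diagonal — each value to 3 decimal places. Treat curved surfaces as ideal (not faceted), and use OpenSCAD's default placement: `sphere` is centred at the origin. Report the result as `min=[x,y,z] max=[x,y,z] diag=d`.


min=[-6.900,-24.800,-6.700] max=[26.700,8.800,26.900] diag=58.197

A = translate([9.9, -8, 10.1]) sphere(r=13.2) → bbox [-3.3,-21.2,-3.1] .. [23.1,5.2,23.3]
B = sphere(r=3.6) → bbox [-3.6,-3.6,-3.6] .. [3.6,3.6,3.6]
lo = A.lo+B.lo = [-3.3-3.6, -21.2-3.6, -3.1-3.6] = [-6.900,-24.800,-6.700]
hi = A.hi+B.hi = [23.1+3.6, 5.2+3.6, 23.3+3.6] = [26.700,8.800,26.900]
diag = √(33.6²+33.6²+33.6²) = √3386.88 = 58.197


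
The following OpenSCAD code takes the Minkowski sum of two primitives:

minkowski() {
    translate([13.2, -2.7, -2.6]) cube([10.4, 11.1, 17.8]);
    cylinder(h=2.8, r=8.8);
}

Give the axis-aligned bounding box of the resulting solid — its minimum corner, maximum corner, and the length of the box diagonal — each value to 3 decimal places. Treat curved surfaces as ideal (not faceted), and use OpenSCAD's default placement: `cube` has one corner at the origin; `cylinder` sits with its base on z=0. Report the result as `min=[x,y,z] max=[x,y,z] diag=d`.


A = translate([13.2, -2.7, -2.6]) cube([10.4, 11.1, 17.8]) → bbox [13.2,-2.7,-2.6] .. [23.6,8.4,15.2]
B = cylinder(h=2.8, r=8.8) → bbox [-8.8,-8.8,0] .. [8.8,8.8,2.8]
lo = A.lo+B.lo = [13.2-8.8, -2.7-8.8, -2.6+0] = [4.400,-11.500,-2.600]
hi = A.hi+B.hi = [23.6+8.8, 8.4+8.8, 15.2+2.8] = [32.400,17.200,18.000]
diag = √(28²+28.7²+20.6²) = √2032.05 = 45.078

min=[4.400,-11.500,-2.600] max=[32.400,17.200,18.000] diag=45.078
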